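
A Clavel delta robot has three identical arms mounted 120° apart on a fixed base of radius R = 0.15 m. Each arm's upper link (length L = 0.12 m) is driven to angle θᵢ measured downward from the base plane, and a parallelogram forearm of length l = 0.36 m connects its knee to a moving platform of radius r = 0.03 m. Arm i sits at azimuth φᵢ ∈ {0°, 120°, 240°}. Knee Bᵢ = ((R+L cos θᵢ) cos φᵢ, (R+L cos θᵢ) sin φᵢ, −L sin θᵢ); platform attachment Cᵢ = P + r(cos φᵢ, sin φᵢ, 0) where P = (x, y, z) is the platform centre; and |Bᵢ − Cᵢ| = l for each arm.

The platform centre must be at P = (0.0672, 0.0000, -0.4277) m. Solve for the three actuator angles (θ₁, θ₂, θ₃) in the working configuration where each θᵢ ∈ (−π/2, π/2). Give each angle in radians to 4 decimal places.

arm 1 (φ=0.0°): x'=0.0672, y'=0.0000
  A=0.0528, B=-0.4277, C=(l²−L²−A²−y'²−z²)/(2L)=-0.2938
  √(A²+B²)=0.4309;  θ1 = -1.4480+2.3210 ≈ 0.8730
rotate P by −φ2: (-0.0336, -0.0582, -0.4277)
  A cos θ + B sin θ = C:  0.1536·cos θ + -0.4277·sin θ = -0.3946
  θ2 = atan2(B,A) + arccos(C/0.4544) = 1.3966
rotate P by −φ3: (-0.0336, 0.0582, -0.4277)
  A=0.1536, B=-0.4277, C=(l²−L²−A²−y'²−z²)/(2L)=-0.3946
  θ3 = atan2(B,A) + arccos(C/0.4544) = 1.3966

θ₁ = 0.8730, θ₂ = 1.3966, θ₃ = 1.3966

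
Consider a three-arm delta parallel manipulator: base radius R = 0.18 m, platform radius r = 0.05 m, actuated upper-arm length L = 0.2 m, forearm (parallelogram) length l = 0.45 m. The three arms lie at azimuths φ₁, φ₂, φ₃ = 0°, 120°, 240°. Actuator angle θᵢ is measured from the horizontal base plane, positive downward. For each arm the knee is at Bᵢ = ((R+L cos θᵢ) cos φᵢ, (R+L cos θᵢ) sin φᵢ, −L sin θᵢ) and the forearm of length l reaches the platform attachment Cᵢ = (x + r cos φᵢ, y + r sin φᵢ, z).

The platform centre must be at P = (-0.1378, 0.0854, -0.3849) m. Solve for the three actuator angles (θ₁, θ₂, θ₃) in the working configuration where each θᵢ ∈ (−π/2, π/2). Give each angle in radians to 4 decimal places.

φ1=0.0° → target in arm frame (-0.1378, 0.0854)
  A=0.2678, B=-0.3849, C=(l²−L²−A²−y'²−z²)/(2L)=-0.1616
  θ1 = atan2(B,A) + arccos(C/0.4689) = 0.9598
rotate P by −φ2: (0.1429, 0.0766, -0.3849)
  A cos θ + B sin θ = C:  -0.0129·cos θ + -0.3849·sin θ = 0.0208
  √(A²+B²)=0.3851;  θ2 = -1.6042+1.5168 ≈ -0.0874
φ3=240.0° → target in arm frame (-0.0051, -0.1620)
  A cos θ + B sin θ = C:  0.1351·cos θ + -0.3849·sin θ = -0.0754
  √(A²+B²)=0.4079;  θ3 = -1.2333+1.7566 ≈ 0.5233

θ₁ = 0.9598, θ₂ = -0.0874, θ₃ = 0.5233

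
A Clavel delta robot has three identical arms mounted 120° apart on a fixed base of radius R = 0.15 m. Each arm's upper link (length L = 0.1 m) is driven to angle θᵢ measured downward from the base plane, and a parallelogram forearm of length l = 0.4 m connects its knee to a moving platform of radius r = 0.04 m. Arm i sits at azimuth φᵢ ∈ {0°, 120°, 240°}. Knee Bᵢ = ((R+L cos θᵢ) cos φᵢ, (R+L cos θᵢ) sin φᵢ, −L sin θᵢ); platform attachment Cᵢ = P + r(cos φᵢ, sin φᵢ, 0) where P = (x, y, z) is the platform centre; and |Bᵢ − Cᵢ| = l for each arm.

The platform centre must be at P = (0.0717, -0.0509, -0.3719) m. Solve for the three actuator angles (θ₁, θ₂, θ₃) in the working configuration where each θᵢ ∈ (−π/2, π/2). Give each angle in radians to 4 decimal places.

arm 1 (φ=0.0°): x'=0.0717, y'=-0.0509
  e−x'=0.0383;  (l²−L²−(e−x')²−y'²−z²)/2L = 0.0382
  θ1 = atan2(B,A) + arccos(C/0.3739) = 0.0004
arm 2 (φ=120.0°): x'=-0.0799, y'=-0.0366
  e−x'=0.1899;  (l²−L²−(e−x')²−y'²−z²)/2L = -0.1286
  γ=atan2(-0.3719,0.1899)=-1.0986;  ψ=arccos(-0.3080)=1.8839;  θ2=γ+ψ≈0.7853
φ3=240.0° → target in arm frame (0.0082, 0.0875)
  A=0.1018, B=-0.3719, C=(l²−L²−A²−y'²−z²)/(2L)=-0.0317
  γ=atan2(-0.3719,0.1018)=-1.3037;  ψ=arccos(-0.0821)=1.6530;  θ3=γ+ψ≈0.3493

θ₁ = 0.0004, θ₂ = 0.7853, θ₃ = 0.3493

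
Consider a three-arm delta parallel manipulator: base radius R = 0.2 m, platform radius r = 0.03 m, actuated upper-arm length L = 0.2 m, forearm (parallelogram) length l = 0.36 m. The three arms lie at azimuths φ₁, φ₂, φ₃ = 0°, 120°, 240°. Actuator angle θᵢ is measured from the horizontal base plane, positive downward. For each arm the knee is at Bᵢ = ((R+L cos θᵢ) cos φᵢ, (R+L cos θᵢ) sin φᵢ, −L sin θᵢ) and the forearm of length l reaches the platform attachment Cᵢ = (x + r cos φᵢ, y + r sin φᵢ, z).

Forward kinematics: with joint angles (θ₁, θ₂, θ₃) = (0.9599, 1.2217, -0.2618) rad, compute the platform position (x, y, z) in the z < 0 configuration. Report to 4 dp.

(-0.0393, -0.1420, -0.2304)

S1 = (0.2847·cos0.0°, 0.2847·sin0.0°, -0.1638) = (0.2847, 0.0000, -0.1638)
φ2=120.0°: virtual centre (-0.1192, 0.2065, -0.1879), radius l
S3 = (0.3632·cos240.0°, 0.3632·sin240.0°, 0.0518) = (-0.1816, -0.3145, 0.0518)
|S₂|²−|S₁|² = -0.0157;  |S₃|²−|S₁|² = 0.0267
linear system: -0.8079x+0.4129y = -0.0157−-0.0482z; -0.9326x+-0.6291y = 0.0267−0.4312z
Cramer: x(z) = -0.0012+0.1654z;  y(z) = -0.0406+0.4403z
into |P−S₁|² = l²: 1.2212z² + 0.1974z + -0.0193 = 0;  Δ = 0.1334;  z = -0.2304 or 0.0687 → z<0 root = -0.2304
x = -0.0393, y = -0.1420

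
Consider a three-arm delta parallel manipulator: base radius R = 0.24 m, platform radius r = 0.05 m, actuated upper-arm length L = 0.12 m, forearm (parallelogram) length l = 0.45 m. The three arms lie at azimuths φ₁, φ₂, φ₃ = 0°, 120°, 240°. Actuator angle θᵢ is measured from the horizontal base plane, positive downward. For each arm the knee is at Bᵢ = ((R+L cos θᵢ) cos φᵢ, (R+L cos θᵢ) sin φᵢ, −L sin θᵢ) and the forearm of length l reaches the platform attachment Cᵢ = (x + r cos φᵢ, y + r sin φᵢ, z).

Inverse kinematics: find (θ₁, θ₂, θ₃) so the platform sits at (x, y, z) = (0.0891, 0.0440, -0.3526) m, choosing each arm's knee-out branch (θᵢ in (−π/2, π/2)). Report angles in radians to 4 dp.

θ₁ = -0.3485, θ₂ = 0.3492, θ₃ = 0.7858

arm 1 (φ=0.0°): x'=0.0891, y'=0.0440
  e−x'=0.1009;  (l²−L²−(e−x')²−y'²−z²)/2L = 0.2152
  √(A²+B²)=0.3668;  θ1 = -1.2921+0.9436 ≈ -0.3485
arm 2 (φ=120.0°): x'=-0.0064, y'=-0.0992
  e−x'=0.1964;  (l²−L²−(e−x')²−y'²−z²)/2L = 0.0640
  √(A²+B²)=0.4036;  θ2 = -1.0625+1.4117 ≈ 0.3492
rotate P by −φ3: (-0.0827, 0.0552, -0.3526)
  A=0.2727, B=-0.3526, C=(l²−L²−A²−y'²−z²)/(2L)=-0.0567
  θ3 = atan2(B,A) + arccos(C/0.4457) = 0.7858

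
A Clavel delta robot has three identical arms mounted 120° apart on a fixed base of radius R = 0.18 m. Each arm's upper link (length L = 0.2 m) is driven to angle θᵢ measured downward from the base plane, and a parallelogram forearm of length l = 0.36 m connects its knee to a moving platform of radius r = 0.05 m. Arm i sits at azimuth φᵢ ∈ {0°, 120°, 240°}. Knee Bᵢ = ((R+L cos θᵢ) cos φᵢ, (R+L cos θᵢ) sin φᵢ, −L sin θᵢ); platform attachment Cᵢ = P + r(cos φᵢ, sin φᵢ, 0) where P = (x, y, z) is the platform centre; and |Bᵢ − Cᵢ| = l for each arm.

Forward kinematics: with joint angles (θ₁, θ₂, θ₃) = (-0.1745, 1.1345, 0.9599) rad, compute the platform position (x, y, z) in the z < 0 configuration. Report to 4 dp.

(0.1630, -0.0285, -0.2845)

arm 1 at φ=0.0°: e+L cos θ1 = 0.3270;  S1 = (0.3270, 0.0000, 0.0347)
S2 = (0.2145·cos120.0°, 0.2145·sin120.0°, -0.1813) = (-0.1073, 0.1858, -0.1813)
arm 3 at φ=240.0°: e+L cos θ3 = 0.2447;  S3 = (-0.1224, -0.2119, -0.1638)
eliminate P² terms by subtracting sphere 1 from 2 and 3
[-0.8684 0.3716 -0.4320]·P = -0.0292;  [-0.8986 -0.4239 -0.3971]·P = -0.0214
Cramer: x(z) = 0.0290-0.4710z;  y(z) = -0.0110+0.0617z
into |P−S₁|² = l²: 1.2257z² + 0.2099z + -0.0395 = 0;  Δ = 0.2376;  z = -0.2845 or 0.1132 → z<0 root = -0.2845
x = 0.1630, y = -0.0285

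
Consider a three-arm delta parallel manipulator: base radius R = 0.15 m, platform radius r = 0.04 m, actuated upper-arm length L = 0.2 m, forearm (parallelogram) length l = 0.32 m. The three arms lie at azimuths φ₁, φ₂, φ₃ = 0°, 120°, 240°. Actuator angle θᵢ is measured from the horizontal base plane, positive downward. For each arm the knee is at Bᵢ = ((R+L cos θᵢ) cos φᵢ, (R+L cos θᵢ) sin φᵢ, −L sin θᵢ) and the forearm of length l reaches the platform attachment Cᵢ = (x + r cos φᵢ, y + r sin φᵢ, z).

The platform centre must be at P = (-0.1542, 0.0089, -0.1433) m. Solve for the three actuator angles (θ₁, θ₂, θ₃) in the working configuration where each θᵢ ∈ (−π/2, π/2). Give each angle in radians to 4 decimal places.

arm 1 (φ=0.0°): x'=-0.1542, y'=0.0089
  A cos θ + B sin θ = C:  0.2642·cos θ + -0.1433·sin θ = -0.0700
  θ1 = atan2(B,A) + arccos(C/0.3006) = 1.3090
rotate P by −φ2: (0.0848, 0.1291, -0.1433)
  A cos θ + B sin θ = C:  0.0252·cos θ + -0.1433·sin θ = 0.0614
  θ2 = atan2(B,A) + arccos(C/0.1455) = -0.2617
φ3=240.0° → target in arm frame (0.0694, -0.1380)
  A cos θ + B sin θ = C:  0.0406·cos θ + -0.1433·sin θ = 0.0529
  √(A²+B²)=0.1489;  θ3 = -1.2947+1.2074 ≈ -0.0872

θ₁ = 1.3090, θ₂ = -0.2617, θ₃ = -0.0872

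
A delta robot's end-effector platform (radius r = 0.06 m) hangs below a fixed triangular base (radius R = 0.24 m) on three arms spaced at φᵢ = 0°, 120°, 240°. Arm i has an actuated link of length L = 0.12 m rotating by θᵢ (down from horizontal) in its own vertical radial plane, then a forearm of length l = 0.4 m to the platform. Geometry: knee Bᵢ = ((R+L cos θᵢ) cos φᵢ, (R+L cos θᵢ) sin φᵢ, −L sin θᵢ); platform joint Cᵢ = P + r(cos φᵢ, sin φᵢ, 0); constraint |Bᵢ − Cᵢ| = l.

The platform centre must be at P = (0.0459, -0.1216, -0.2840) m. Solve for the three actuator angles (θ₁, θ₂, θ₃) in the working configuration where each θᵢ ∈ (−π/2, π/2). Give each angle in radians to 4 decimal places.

θ₁ = 0.0001, θ₂ = 1.1346, θ₃ = -0.3485

arm 1 (φ=0.0°): x'=0.0459, y'=-0.1216
  A cos θ + B sin θ = C:  0.1341·cos θ + -0.2840·sin θ = 0.1341
  θ1 = atan2(B,A) + arccos(C/0.3141) = 0.0001
rotate P by −φ2: (-0.1283, 0.0210, -0.2840)
  A cos θ + B sin θ = C:  0.3083·cos θ + -0.2840·sin θ = -0.1272
  γ=atan2(-0.2840,0.3083)=-0.7445;  ψ=arccos(-0.3034)=1.8791;  θ2=γ+ψ≈1.1346
φ3=240.0° → target in arm frame (0.0824, 0.1006)
  A=0.0976, B=-0.2840, C=(l²−L²−A²−y'²−z²)/(2L)=0.1887
  √(A²+B²)=0.3003;  θ3 = -1.2396+0.8912 ≈ -0.3485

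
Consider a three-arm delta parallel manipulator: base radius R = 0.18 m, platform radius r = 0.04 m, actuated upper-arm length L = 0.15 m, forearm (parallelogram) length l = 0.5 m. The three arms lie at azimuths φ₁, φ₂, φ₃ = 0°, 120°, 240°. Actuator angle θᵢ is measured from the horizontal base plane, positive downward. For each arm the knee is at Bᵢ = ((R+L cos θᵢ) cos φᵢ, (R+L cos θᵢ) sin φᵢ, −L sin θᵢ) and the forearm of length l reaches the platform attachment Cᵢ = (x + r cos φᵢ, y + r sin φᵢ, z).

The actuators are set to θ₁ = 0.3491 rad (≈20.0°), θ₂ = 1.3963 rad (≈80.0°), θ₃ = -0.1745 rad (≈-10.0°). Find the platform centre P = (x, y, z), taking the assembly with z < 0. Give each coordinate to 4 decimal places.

φ1=0.0°: virtual centre (0.2810, 0.0000, -0.0513), radius l
φ2=120.0°: virtual centre (-0.0830, 0.1438, -0.1477), radius l
arm 3 at φ=240.0°: e+L cos θ3 = 0.2877;  S3 = (-0.1439, -0.2492, 0.0260)
|S₂|²−|S₁|² = -0.0322;  |S₃|²−|S₁|² = 0.0019
linear system: -0.7279x+0.2876y = -0.0322−-0.1928z; -0.8496x+-0.4983y = 0.0019−0.1547z
det = 0.6071;  x = 0.0255+-0.0850z,  y = -0.0473+0.4553z
sphere 1 gives Az²+Bz+C=0 with A=1.2146, B=0.1030, C=-0.1799;  B²−4AC=0.8845;  roots -0.4296, 0.3448;  negative root z = -0.4296
x = 0.0620, y = -0.2429

(0.0620, -0.2429, -0.4296)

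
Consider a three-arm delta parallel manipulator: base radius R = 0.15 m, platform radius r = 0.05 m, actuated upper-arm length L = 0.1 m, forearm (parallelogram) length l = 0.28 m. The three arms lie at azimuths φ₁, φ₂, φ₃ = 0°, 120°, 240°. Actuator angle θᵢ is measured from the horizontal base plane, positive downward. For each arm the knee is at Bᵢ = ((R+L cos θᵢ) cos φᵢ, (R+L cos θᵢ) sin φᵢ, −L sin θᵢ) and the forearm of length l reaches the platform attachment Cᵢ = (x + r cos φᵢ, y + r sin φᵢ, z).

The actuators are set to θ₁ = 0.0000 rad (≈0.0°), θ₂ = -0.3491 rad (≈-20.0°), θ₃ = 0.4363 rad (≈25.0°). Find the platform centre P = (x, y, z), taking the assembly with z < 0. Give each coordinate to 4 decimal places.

(0.0055, 0.0460, -0.1961)

centre 1 = (0.2000·cos0.0°, 0.2000·sin0.0°, 0.0000) = (0.2000, 0.0000, 0.0000)
arm 2 at φ=120.0°: (R−r)+L cos θ2 = 0.1940;  centre 2 = (-0.0970, 0.1680, 0.0342)
φ3=240.0°: virtual centre (-0.0953, -0.1651, -0.0423), radius l
|centre ₂|²−|centre ₁|² = -0.0012;  |centre ₃|²−|centre ₁|² = -0.0019
plane₁₂: -0.5940x+0.3360y+0.0684z = -0.0012
det = 0.3945;  x = 0.0026+-0.0147z,  y = 0.0010+-0.2296z
into |P−centre ₁|² = l²: 1.0530z² + 0.0053z + -0.0394 = 0;  Δ = 0.1661;  z = -0.1961 or 0.1910 → z<0 root = -0.1961
x = 0.0055, y = 0.0460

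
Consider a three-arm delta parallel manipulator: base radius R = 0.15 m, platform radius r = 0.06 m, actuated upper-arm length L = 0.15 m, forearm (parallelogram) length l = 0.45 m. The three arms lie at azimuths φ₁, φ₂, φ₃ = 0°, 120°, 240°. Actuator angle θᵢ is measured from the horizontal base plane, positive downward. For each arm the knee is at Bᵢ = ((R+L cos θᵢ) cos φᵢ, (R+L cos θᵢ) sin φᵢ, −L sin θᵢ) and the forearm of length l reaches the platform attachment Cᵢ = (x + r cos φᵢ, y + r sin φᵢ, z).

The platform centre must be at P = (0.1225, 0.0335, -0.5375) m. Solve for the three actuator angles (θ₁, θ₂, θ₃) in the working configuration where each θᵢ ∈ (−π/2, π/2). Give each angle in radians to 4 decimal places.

φ1=0.0° → target in arm frame (0.1225, 0.0335)
  A=-0.0325, B=-0.5375, C=(l²−L²−A²−y'²−z²)/(2L)=-0.3703
  γ=atan2(-0.5375,-0.0325)=-1.6312;  ψ=arccos(-0.6876)=2.3290;  θ1=γ+ψ≈0.6978
rotate P by −φ2: (-0.0322, -0.1228, -0.5375)
  e−x'=0.1222;  (l²−L²−(e−x')²−y'²−z²)/2L = -0.4631
  θ2 = atan2(B,A) + arccos(C/0.5512) = 1.2212
φ3=240.0° → target in arm frame (-0.0903, 0.0893)
  A=0.1803, B=-0.5375, C=(l²−L²−A²−y'²−z²)/(2L)=-0.4979
  γ=atan2(-0.5375,0.1803)=-1.2472;  ψ=arccos(-0.8783)=2.6431;  θ3=γ+ψ≈1.3959

θ₁ = 0.6978, θ₂ = 1.2212, θ₃ = 1.3959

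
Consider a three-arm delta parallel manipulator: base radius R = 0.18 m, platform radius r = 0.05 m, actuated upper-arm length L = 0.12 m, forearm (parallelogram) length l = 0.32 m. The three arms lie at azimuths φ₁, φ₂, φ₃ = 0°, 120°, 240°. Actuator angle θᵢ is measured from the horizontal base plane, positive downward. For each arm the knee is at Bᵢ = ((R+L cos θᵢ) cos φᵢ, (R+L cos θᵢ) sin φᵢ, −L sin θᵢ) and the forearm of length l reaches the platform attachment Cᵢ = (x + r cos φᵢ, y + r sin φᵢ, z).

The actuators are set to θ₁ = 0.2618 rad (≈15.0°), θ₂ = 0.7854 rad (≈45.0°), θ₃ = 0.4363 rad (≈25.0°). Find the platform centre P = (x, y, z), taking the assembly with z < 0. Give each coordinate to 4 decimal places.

arm 1 at φ=0.0°: (R−r)+L cos θ1 = 0.2459;  O1 = (0.2459, 0.0000, -0.0311)
φ2=120.0°: virtual centre (-0.1074, 0.1861, -0.0849), radius l
arm 3 at φ=240.0°: (R−r)+L cos θ3 = 0.2388;  O3 = (-0.1194, -0.2068, -0.0507)
subtract pairs → two planes through P
linear system: -0.7067x+0.3721y = -0.0081−-0.1076z; -0.7306x+-0.4135y = -0.0019−-0.0393z
Cramer: x(z) = 0.0071-0.1048z;  y(z) = -0.0081+0.0901z
quadratic in z: (1.0191)z²+(0.1107)z+(-0.0444)=0, √Δ=0.4394 → z ∈ {-0.2699, 0.1613}; z = -0.2699 (taking z<0)
x = 0.0354, y = -0.0324

(0.0354, -0.0324, -0.2699)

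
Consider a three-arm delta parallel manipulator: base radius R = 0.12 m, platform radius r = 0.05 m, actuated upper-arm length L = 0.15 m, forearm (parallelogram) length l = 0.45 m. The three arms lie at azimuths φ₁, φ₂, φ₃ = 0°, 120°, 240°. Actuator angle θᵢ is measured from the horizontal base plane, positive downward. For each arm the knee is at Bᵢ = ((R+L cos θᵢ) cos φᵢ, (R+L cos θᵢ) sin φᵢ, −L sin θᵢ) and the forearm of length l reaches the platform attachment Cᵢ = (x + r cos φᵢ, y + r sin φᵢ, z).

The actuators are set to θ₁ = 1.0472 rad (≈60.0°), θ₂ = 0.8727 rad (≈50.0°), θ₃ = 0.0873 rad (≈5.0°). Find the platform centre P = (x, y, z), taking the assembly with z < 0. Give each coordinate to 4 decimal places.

(-0.1261, -0.1413, -0.4601)

arm 1 at φ=0.0°: ρ1 = 0.1450;  O1 = (0.1450, 0.0000, -0.1299)
O2 = (0.1664·cos120.0°, 0.1664·sin120.0°, -0.1149) = (-0.0832, 0.1441, -0.1149)
arm 3 at φ=240.0°: ρ3 = 0.2194;  O3 = (-0.1097, -0.1900, -0.0131)
|O₂|²−|O₁|² = 0.0030;  |O₃|²−|O₁|² = 0.0104
[-0.4564 0.2882 0.0300]·P = 0.0030;  [-0.5094 -0.3801 0.2337]·P = 0.0104
det = 0.3203;  x = -0.0129+0.2458z,  y = -0.0101+0.2852z
sphere 1 gives Az²+Bz+C=0 with A=1.1418, B=0.1764, C=-0.1606;  B²−4AC=0.7645;  roots -0.4601, 0.3056;  negative root z = -0.4601
x = -0.1261, y = -0.1413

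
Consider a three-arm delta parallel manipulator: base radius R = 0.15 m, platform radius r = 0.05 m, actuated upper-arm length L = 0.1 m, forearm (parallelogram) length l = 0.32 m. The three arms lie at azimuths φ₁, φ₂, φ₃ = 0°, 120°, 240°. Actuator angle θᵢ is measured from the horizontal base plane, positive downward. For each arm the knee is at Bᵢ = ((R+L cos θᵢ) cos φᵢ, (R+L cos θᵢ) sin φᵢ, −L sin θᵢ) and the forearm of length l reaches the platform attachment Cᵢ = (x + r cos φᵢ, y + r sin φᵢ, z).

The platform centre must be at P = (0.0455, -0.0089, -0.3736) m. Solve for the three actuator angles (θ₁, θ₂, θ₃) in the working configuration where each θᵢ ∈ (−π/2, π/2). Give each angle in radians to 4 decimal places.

φ1=0.0° → target in arm frame (0.0455, -0.0089)
  e−x'=0.0545;  (l²−L²−(e−x')²−y'²−z²)/2L = -0.2511
  θ1 = atan2(B,A) + arccos(C/0.3776) = 0.8726
φ2=120.0° → target in arm frame (-0.0305, -0.0350)
  e−x'=0.1305;  (l²−L²−(e−x')²−y'²−z²)/2L = -0.3271
  γ=atan2(-0.3736,0.1305)=-1.2348;  ψ=arccos(-0.8266)=2.5438;  θ2=γ+ψ≈1.3089
arm 3 (φ=240.0°): x'=-0.0150, y'=0.0439
  e−x'=0.1150;  (l²−L²−(e−x')²−y'²−z²)/2L = -0.3117
  θ3 = atan2(B,A) + arccos(C/0.3909) = 1.2215

θ₁ = 0.8726, θ₂ = 1.3089, θ₃ = 1.2215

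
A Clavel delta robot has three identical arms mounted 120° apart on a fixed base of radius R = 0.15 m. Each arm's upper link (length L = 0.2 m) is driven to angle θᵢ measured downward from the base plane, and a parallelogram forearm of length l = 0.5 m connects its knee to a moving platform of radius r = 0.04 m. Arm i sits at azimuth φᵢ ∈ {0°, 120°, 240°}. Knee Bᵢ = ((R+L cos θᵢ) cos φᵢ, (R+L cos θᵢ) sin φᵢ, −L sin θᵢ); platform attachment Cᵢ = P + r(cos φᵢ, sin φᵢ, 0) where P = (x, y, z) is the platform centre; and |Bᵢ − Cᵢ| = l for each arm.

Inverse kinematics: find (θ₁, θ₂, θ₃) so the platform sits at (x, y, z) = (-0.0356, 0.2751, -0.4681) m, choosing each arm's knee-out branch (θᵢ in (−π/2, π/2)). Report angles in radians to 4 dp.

rotate P by −φ1: (-0.0356, 0.2751, -0.4681)
  A cos θ + B sin θ = C:  0.1456·cos θ + -0.4681·sin θ = -0.2650
  √(A²+B²)=0.4902;  θ1 = -1.2692+2.1419 ≈ 0.8727
rotate P by −φ2: (0.2560, -0.1067, -0.4681)
  e−x'=-0.1460;  (l²−L²−(e−x')²−y'²−z²)/2L = -0.1046
  γ=atan2(-0.4681,-0.1460)=-1.8732;  ψ=arccos(-0.2133)=1.7857;  θ2=γ+ψ≈-0.0875
φ3=240.0° → target in arm frame (-0.2204, -0.1684)
  A cos θ + B sin θ = C:  0.3304·cos θ + -0.4681·sin θ = -0.3667
  θ3 = atan2(B,A) + arccos(C/0.5730) = 1.3091

θ₁ = 0.8727, θ₂ = -0.0875, θ₃ = 1.3091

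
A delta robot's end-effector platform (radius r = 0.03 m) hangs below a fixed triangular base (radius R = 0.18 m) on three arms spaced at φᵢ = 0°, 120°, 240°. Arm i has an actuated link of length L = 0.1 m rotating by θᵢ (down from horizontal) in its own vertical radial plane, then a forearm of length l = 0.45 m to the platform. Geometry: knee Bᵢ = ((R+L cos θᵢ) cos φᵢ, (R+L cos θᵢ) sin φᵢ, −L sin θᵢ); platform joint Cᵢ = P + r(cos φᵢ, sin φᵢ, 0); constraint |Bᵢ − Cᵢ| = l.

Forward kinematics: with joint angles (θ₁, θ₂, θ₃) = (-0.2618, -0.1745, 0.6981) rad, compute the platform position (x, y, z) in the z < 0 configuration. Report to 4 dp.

arm 1 at φ=0.0°: ρ1 = 0.2466;  centre 1 = (0.2466, 0.0000, 0.0259)
φ2=120.0°: virtual centre (-0.1242, 0.2152, 0.0174), radius l
centre 3 = (0.2266·cos240.0°, 0.2266·sin240.0°, -0.0643) = (-0.1133, -0.1962, -0.0643)
subtract pairs → two planes through P
plane₁₂: -0.7417x+0.4304y+-0.0170z = 0.0006
Cramer: x(z) = 0.0039-0.1403z;  y(z) = 0.0081-0.2022z
quadratic in z: (1.0605)z²+(0.0131)z+(-0.1429)=0, √Δ=0.7786 → z ∈ {-0.3732, 0.3609}; z = -0.3732 (taking z<0)
x = 0.0563, y = 0.0835

(0.0563, 0.0835, -0.3732)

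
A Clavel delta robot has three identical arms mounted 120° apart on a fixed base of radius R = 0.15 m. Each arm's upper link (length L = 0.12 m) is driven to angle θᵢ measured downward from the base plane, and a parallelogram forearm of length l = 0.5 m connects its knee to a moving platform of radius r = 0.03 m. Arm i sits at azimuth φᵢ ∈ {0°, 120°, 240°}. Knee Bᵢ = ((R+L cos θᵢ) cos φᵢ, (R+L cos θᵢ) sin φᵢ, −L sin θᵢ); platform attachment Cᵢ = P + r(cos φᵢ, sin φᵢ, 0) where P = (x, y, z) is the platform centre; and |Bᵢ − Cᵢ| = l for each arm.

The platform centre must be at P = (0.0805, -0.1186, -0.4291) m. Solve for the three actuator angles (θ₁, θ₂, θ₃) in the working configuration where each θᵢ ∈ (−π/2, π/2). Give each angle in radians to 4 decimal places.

θ₁ = -0.2622, θ₂ = 0.6976, θ₃ = -0.1749

rotate P by −φ1: (0.0805, -0.1186, -0.4291)
  e−x'=0.0395;  (l²−L²−(e−x')²−y'²−z²)/2L = 0.1494
  √(A²+B²)=0.4309;  θ1 = -1.4790+1.2168 ≈ -0.2622
rotate P by −φ2: (-0.1430, -0.0104, -0.4291)
  e−x'=0.2630;  (l²−L²−(e−x')²−y'²−z²)/2L = -0.0741
  γ=atan2(-0.4291,0.2630)=-1.0210;  ψ=arccos(-0.1472)=1.7186;  θ2=γ+ψ≈0.6976
φ3=240.0° → target in arm frame (0.0625, 0.1290)
  e−x'=0.0575;  (l²−L²−(e−x')²−y'²−z²)/2L = 0.1313
  γ=atan2(-0.4291,0.0575)=-1.4375;  ψ=arccos(0.3033)=1.2626;  θ3=γ+ψ≈-0.1749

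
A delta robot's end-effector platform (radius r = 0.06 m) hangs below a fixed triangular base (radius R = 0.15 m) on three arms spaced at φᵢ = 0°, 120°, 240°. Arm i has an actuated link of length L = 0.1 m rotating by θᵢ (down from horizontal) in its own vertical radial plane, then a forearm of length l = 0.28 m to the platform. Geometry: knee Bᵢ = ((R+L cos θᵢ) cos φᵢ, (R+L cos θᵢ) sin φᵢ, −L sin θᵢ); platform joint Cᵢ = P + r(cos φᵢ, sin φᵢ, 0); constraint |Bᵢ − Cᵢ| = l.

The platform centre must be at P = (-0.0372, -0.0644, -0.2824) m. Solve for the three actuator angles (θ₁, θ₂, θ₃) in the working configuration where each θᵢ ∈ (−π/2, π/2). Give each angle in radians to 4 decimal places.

θ₁ = 0.9600, θ₂ = 0.9598, θ₃ = 0.2617

φ1=0.0° → target in arm frame (-0.0372, -0.0644)
  A=0.1272, B=-0.2824, C=(l²−L²−A²−y'²−z²)/(2L)=-0.1584
  √(A²+B²)=0.3097;  θ1 = -1.1476+2.1076 ≈ 0.9600
arm 2 (φ=120.0°): x'=-0.0372, y'=0.0644
  A cos θ + B sin θ = C:  0.1272·cos θ + -0.2824·sin θ = -0.1584
  γ=atan2(-0.2824,0.1272)=-1.1477;  ψ=arccos(-0.5113)=2.1075;  θ2=γ+ψ≈0.9598
arm 3 (φ=240.0°): x'=0.0744, y'=0.0000
  e−x'=0.0156;  (l²−L²−(e−x')²−y'²−z²)/2L = -0.0580
  γ=atan2(-0.2824,0.0156)=-1.5155;  ψ=arccos(-0.2050)=1.7772;  θ3=γ+ψ≈0.2617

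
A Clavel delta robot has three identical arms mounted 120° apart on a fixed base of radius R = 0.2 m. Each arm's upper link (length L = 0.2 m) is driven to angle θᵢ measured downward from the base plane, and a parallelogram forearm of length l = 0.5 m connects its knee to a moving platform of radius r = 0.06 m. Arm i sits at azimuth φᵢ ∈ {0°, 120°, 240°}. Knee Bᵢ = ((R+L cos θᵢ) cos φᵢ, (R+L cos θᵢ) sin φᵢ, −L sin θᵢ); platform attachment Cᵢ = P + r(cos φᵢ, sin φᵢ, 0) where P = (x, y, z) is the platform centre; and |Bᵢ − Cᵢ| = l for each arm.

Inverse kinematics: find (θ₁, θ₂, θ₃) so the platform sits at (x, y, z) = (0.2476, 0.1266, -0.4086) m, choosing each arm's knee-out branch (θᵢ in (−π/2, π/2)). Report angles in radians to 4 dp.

θ₁ = -0.3490, θ₂ = 0.6983, θ₃ = 1.3092

rotate P by −φ1: (0.2476, 0.1266, -0.4086)
  A=-0.1076, B=-0.4086, C=(l²−L²−A²−y'²−z²)/(2L)=0.0386
  θ1 = atan2(B,A) + arccos(C/0.4225) = -0.3490
φ2=120.0° → target in arm frame (-0.0142, -0.2777)
  e−x'=0.1542;  (l²−L²−(e−x')²−y'²−z²)/2L = -0.1446
  √(A²+B²)=0.4367;  θ2 = -1.2100+1.9083 ≈ 0.6983
φ3=240.0° → target in arm frame (-0.2334, 0.1511)
  A=0.3734, B=-0.4086, C=(l²−L²−A²−y'²−z²)/(2L)=-0.2981
  √(A²+B²)=0.5535;  θ3 = -0.8303+2.1395 ≈ 1.3092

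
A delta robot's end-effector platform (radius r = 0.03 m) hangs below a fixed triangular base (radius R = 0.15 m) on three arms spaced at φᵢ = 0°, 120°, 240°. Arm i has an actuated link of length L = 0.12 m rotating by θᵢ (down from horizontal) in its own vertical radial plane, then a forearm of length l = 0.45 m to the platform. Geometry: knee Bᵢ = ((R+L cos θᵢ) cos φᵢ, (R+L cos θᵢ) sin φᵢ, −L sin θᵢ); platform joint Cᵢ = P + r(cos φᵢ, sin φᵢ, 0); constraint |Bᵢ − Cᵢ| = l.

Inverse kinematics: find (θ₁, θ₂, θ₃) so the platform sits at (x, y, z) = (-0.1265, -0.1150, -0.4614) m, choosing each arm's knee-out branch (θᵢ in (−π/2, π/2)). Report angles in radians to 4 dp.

φ1=0.0° → target in arm frame (-0.1265, -0.1150)
  e−x'=0.2465;  (l²−L²−(e−x')²−y'²−z²)/2L = -0.4116
  √(A²+B²)=0.5231;  θ1 = -1.0801+2.4763 ≈ 1.3962
φ2=120.0° → target in arm frame (-0.0363, 0.1671)
  A=0.1563, B=-0.4614, C=(l²−L²−A²−y'²−z²)/(2L)=-0.3214
  θ2 = atan2(B,A) + arccos(C/0.4872) = 1.0472
rotate P by −φ3: (0.1628, -0.0521, -0.4614)
  A=-0.0428, B=-0.4614, C=(l²−L²−A²−y'²−z²)/(2L)=-0.1222
  √(A²+B²)=0.4634;  θ3 = -1.6634+1.8377 ≈ 0.1743

θ₁ = 1.3962, θ₂ = 1.0472, θ₃ = 0.1743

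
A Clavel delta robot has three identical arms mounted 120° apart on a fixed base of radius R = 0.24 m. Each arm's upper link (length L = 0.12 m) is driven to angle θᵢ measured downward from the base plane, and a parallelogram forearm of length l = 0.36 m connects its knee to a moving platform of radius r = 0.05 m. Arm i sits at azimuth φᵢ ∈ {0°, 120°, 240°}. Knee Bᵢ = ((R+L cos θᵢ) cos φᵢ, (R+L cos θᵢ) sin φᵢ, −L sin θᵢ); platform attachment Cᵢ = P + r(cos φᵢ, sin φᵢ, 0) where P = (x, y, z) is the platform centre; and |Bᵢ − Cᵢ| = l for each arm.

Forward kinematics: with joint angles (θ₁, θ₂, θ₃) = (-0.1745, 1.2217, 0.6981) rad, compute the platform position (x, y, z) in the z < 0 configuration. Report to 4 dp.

O1 = (0.3082·cos0.0°, 0.3082·sin0.0°, 0.0208) = (0.3082, 0.0000, 0.0208)
O2 = (0.2310·cos120.0°, 0.2310·sin120.0°, -0.1128) = (-0.1155, 0.2001, -0.1128)
O3 = (0.2819·cos240.0°, 0.2819·sin240.0°, -0.0771) = (-0.1410, -0.2442, -0.0771)
eliminate P² terms by subtracting sphere 1 from 2 and 3
[-0.8474 0.4002 -0.2672]·P = -0.0293;  [-0.8983 -0.4883 -0.1959]·P = -0.0100
Cramer: x(z) = 0.0237-0.2701z;  y(z) = -0.0231+0.0957z
quadratic in z: (1.0821)z²+(0.1076)z+(-0.0477)=0, √Δ=0.4669 → z ∈ {-0.2655, 0.1660}; z = -0.2655 (taking z<0)
x = 0.0954, y = -0.0485

(0.0954, -0.0485, -0.2655)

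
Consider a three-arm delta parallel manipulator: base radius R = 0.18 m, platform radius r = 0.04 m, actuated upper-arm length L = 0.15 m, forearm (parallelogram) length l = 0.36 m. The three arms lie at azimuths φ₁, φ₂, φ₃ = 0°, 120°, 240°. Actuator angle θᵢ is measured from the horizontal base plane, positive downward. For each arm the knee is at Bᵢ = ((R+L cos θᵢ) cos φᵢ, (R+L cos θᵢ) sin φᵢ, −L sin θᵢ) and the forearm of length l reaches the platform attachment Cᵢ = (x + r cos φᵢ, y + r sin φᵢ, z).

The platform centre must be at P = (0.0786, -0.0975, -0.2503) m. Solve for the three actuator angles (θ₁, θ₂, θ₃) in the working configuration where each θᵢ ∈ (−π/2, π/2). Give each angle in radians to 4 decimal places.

θ₁ = -0.1745, θ₂ = 1.0473, θ₃ = 0.0873

rotate P by −φ1: (0.0786, -0.0975, -0.2503)
  A cos θ + B sin θ = C:  0.0614·cos θ + -0.2503·sin θ = 0.1039
  γ=atan2(-0.2503,0.0614)=-1.3302;  ψ=arccos(0.4032)=1.1558;  θ1=γ+ψ≈-0.1745
arm 2 (φ=120.0°): x'=-0.1237, y'=-0.0193
  A=0.2637, B=-0.2503, C=(l²−L²−A²−y'²−z²)/(2L)=-0.0849
  √(A²+B²)=0.3636;  θ2 = -0.7593+1.8066 ≈ 1.0473
φ3=240.0° → target in arm frame (0.0451, 0.1168)
  A cos θ + B sin θ = C:  0.0949·cos θ + -0.2503·sin θ = 0.0727
  γ=atan2(-0.2503,0.0949)=-1.2085;  ψ=arccos(0.2715)=1.2958;  θ3=γ+ψ≈0.0873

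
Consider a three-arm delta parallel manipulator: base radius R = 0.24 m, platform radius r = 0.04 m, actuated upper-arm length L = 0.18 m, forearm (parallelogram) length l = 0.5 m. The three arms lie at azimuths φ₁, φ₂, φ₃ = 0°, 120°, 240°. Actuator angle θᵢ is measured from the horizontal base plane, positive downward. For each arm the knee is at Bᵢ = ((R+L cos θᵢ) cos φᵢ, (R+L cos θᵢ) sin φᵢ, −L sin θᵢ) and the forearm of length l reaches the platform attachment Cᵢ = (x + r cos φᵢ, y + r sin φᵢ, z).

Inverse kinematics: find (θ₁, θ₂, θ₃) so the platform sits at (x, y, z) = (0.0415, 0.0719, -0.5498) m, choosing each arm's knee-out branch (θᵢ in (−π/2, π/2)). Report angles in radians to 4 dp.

φ1=0.0° → target in arm frame (0.0415, 0.0719)
  A cos θ + B sin θ = C:  0.1585·cos θ + -0.5498·sin θ = -0.3194
  √(A²+B²)=0.5722;  θ1 = -1.2901+2.1629 ≈ 0.8728
arm 2 (φ=120.0°): x'=0.0415, y'=-0.0719
  A cos θ + B sin θ = C:  0.1585·cos θ + -0.5498·sin θ = -0.3193
  θ2 = atan2(B,A) + arccos(C/0.5722) = 0.8728
arm 3 (φ=240.0°): x'=-0.0830, y'=0.0000
  e−x'=0.2830;  (l²−L²−(e−x')²−y'²−z²)/2L = -0.4577
  θ3 = atan2(B,A) + arccos(C/0.6184) = 1.3088

θ₁ = 0.8728, θ₂ = 0.8728, θ₃ = 1.3088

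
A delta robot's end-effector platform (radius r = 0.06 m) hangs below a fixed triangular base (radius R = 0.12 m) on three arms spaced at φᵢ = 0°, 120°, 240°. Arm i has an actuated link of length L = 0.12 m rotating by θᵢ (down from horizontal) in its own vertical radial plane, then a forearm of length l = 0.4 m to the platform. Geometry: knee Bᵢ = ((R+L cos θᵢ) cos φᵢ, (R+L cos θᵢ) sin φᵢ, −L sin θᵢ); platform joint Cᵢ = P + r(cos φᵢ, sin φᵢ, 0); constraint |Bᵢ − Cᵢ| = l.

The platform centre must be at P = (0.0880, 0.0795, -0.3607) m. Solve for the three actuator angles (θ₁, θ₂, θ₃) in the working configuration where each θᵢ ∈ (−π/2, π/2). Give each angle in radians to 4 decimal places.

θ₁ = -0.1743, θ₂ = 0.0878, θ₃ = 0.6113

φ1=0.0° → target in arm frame (0.0880, 0.0795)
  e−x'=-0.0280;  (l²−L²−(e−x')²−y'²−z²)/2L = 0.0350
  θ1 = atan2(B,A) + arccos(C/0.3618) = -0.1743
φ2=120.0° → target in arm frame (0.0248, -0.1160)
  A cos θ + B sin θ = C:  0.0352·cos θ + -0.3607·sin θ = 0.0034
  θ2 = atan2(B,A) + arccos(C/0.3624) = 0.0878
φ3=240.0° → target in arm frame (-0.1128, 0.0365)
  A=0.1728, B=-0.3607, C=(l²−L²−A²−y'²−z²)/(2L)=-0.0655
  θ3 = atan2(B,A) + arccos(C/0.4000) = 0.6113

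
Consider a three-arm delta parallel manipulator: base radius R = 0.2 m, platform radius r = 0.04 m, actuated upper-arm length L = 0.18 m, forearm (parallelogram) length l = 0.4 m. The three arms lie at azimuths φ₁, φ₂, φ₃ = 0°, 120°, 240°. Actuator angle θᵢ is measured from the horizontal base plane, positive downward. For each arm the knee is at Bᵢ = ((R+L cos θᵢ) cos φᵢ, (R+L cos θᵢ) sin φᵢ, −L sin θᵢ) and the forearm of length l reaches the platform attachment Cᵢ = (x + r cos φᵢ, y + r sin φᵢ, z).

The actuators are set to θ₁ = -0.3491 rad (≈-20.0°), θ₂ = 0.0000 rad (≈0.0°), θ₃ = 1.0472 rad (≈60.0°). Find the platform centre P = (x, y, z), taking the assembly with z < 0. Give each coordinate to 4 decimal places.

(0.0908, 0.1095, -0.2404)

O1 = (0.3291·cos0.0°, 0.3291·sin0.0°, 0.0616) = (0.3291, 0.0000, 0.0616)
φ2=120.0°: virtual centre (-0.1700, 0.2944, 0.0000), radius l
φ3=240.0°: virtual centre (-0.1250, -0.2165, -0.1559), radius l
|O₂|²−|O₁|² = 0.0035;  |O₃|²−|O₁|² = -0.0253
linear system: -0.9983x+0.5889y = 0.0035−-0.1231z; -0.9083x+-0.4330y = -0.0253−-0.4349z
Cramer: x(z) = 0.0139-0.3199z;  y(z) = 0.0294-0.3333z
into |P−O₁|² = l²: 1.2134z² + 0.0590z + -0.0559 = 0;  Δ = 0.2750;  z = -0.2404 or 0.1918 → z<0 root = -0.2404
x = 0.0908, y = 0.1095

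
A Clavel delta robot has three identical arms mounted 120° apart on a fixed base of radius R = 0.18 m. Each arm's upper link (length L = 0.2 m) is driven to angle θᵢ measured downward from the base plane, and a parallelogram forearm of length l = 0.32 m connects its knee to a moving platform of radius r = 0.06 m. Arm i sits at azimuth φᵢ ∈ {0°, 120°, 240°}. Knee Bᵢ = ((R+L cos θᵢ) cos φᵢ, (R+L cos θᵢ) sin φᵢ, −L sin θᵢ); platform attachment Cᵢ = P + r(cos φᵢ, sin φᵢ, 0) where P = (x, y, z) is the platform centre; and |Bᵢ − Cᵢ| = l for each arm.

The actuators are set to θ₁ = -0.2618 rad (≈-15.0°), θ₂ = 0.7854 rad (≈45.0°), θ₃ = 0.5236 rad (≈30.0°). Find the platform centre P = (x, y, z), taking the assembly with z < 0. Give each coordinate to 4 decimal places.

arm 1 at φ=0.0°: ρ1 = 0.3132;  centre 1 = (0.3132, 0.0000, 0.0518)
arm 2 at φ=120.0°: ρ2 = 0.2614;  centre 2 = (-0.1307, 0.2264, -0.1414)
arm 3 at φ=240.0°: ρ3 = 0.2932;  centre 3 = (-0.1466, -0.2539, -0.1000)
subtract pairs → two planes through P
linear system: -0.8878x+0.4528y = -0.0124−-0.3864z; -0.9196x+-0.5078y = -0.0048−-0.3035z
det = 0.8672;  x = 0.0098+-0.3847z,  y = -0.0083+0.0990z
into |P−centre ₁|² = l²: 1.1578z² + 0.1283z + -0.0076 = 0;  Δ = 0.0516;  z = -0.1535 or 0.0427 → z<0 root = -0.1535
x = 0.0689, y = -0.0235

(0.0689, -0.0235, -0.1535)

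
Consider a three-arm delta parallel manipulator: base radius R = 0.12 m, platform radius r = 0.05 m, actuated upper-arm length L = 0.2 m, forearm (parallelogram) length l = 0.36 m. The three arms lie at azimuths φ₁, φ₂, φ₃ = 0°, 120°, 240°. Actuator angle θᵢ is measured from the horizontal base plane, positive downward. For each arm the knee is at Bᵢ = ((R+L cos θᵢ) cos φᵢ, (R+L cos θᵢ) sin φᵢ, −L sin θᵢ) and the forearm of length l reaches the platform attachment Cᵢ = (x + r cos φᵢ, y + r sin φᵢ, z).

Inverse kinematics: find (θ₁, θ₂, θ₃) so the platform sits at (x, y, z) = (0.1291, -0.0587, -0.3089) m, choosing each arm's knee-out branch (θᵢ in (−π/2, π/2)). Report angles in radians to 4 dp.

θ₁ = -0.0875, θ₂ = 0.8727, θ₃ = 0.5234

rotate P by −φ1: (0.1291, -0.0587, -0.3089)
  A=-0.0591, B=-0.3089, C=(l²−L²−A²−y'²−z²)/(2L)=-0.0319
  √(A²+B²)=0.3145;  θ1 = -1.7598+1.6724 ≈ -0.0875
φ2=120.0° → target in arm frame (-0.1154, -0.0825)
  e−x'=0.1854;  (l²−L²−(e−x')²−y'²−z²)/2L = -0.1175
  γ=atan2(-0.3089,0.1854)=-1.0303;  ψ=arccos(-0.3261)=1.9029;  θ2=γ+ψ≈0.8727
rotate P by −φ3: (-0.0137, 0.1412, -0.3089)
  e−x'=0.0837;  (l²−L²−(e−x')²−y'²−z²)/2L = -0.0819
  γ=atan2(-0.3089,0.0837)=-1.3061;  ψ=arccos(-0.2558)=1.8295;  θ3=γ+ψ≈0.5234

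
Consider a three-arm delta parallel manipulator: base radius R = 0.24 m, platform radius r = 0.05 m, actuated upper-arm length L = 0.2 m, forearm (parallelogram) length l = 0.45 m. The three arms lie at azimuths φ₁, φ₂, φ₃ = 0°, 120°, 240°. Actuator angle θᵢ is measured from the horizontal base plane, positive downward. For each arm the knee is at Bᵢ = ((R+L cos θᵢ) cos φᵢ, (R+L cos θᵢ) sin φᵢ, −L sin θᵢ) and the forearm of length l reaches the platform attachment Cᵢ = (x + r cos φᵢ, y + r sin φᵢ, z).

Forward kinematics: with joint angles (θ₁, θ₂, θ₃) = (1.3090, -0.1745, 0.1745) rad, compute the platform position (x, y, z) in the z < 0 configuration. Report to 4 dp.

S1 = (0.2418·cos0.0°, 0.2418·sin0.0°, -0.1932) = (0.2418, 0.0000, -0.1932)
S2 = (0.3870·cos120.0°, 0.3870·sin120.0°, 0.0347) = (-0.1935, 0.3351, 0.0347)
φ3=240.0°: virtual centre (-0.1935, -0.3351, -0.0347), radius l
eliminate P² terms by subtracting sphere 1 from 2 and 3
[-0.8705 0.6702 0.4558]·P = 0.0552;  [-0.8705 -0.6702 0.3169]·P = 0.0552
Cramer: x(z) = -0.0634+0.4439z;  y(z) = 0.0000-0.1036z
into |P−S₁|² = l²: 1.2077z² + 0.1155z + -0.0721 = 0;  Δ = 0.3615;  z = -0.2967 or 0.2011 → z<0 root = -0.2967
x = -0.1951, y = 0.0307

(-0.1951, 0.0307, -0.2967)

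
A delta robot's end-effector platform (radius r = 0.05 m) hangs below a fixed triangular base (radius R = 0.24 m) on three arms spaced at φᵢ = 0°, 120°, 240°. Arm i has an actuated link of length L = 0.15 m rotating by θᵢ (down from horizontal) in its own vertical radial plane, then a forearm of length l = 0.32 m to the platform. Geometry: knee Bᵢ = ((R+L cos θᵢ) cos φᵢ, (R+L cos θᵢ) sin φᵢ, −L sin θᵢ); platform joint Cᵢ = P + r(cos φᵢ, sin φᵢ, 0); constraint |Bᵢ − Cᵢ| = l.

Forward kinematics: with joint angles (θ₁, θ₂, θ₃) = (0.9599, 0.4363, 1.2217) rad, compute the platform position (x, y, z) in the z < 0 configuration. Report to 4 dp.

arm 1 at φ=0.0°: (R−r)+L cos θ1 = 0.2760;  S1 = (0.2760, 0.0000, -0.1229)
arm 2 at φ=120.0°: (R−r)+L cos θ2 = 0.3259;  S2 = (-0.1630, 0.2823, -0.0634)
arm 3 at φ=240.0°: (R−r)+L cos θ3 = 0.2413;  S3 = (-0.1207, -0.2090, -0.1410)
eliminate P² terms by subtracting sphere 1 from 2 and 3
plane₁₂: -0.8780x+0.5646y+0.1190z = 0.0190
det = 0.8149;  x = -0.0006+0.0360z,  y = 0.0327+-0.1548z
into |P−S₁|² = l²: 1.0253z² + 0.2157z + -0.0097 = 0;  Δ = 0.0864;  z = -0.2485 or 0.0381 → z<0 root = -0.2485
x = -0.0095, y = 0.0712

(-0.0095, 0.0712, -0.2485)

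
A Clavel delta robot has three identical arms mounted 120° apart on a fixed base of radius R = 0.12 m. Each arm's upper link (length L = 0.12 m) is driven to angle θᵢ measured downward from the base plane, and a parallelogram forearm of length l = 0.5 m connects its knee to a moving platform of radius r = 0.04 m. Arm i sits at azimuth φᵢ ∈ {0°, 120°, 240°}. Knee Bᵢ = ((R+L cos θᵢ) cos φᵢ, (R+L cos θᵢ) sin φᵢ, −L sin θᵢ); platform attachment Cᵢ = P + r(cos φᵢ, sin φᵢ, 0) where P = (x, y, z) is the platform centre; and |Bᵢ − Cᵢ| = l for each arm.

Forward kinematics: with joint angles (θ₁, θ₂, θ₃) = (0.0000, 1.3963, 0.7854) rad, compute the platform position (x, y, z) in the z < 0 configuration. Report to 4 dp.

φ1=0.0°: virtual centre (0.2000, 0.0000, 0.0000), radius l
S2 = (0.1008·cos120.0°, 0.1008·sin120.0°, -0.1182) = (-0.0504, 0.0873, -0.1182)
S3 = (0.1649·cos240.0°, 0.1649·sin240.0°, -0.0849) = (-0.0824, -0.1428, -0.0849)
subtract pairs → two planes through P
linear system: -0.5008x+0.1746y = -0.0159−-0.2364z; -0.5649x+-0.2855y = -0.0056−-0.1697z
det = 0.2417;  x = 0.0228+-0.4019z,  y = -0.0254+0.2007z
sphere 1 gives Az²+Bz+C=0 with A=1.2018, B=0.1322, C=-0.2180;  B²−4AC=1.0653;  roots -0.4844, 0.3744;  negative root z = -0.4844
x = 0.2175, y = -0.1227

(0.2175, -0.1227, -0.4844)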